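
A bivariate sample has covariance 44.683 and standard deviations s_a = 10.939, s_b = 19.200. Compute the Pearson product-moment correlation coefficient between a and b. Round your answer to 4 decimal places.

0.2127

r = Cov(a,b) / (s_a · s_b) = 44.683 / (10.939 × 19.200)
  = 44.683 / 210.0288 ≈ 0.2127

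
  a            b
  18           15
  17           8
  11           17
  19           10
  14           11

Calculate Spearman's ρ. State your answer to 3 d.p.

-0.500

Rank a: 4, 3, 1, 5, 2
Rank b: 4, 1, 5, 2, 3
d = rank(a) − rank(b): 0, 2, -4, 3, -1; Σd² = 30
ρ = 1 − 6Σd² / [n(n²−1)] = 1 − 6×30 / (5×24) = 1 − 180/120 ≈ -0.500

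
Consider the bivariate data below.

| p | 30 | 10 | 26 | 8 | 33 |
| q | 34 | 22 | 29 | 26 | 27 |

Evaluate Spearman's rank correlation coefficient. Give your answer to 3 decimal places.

0.600

Rank p: 4, 2, 3, 1, 5
Rank q: 5, 1, 4, 2, 3
d = rank(p) − rank(q): -1, 1, -1, -1, 2; Σd² = 8
ρ = 1 − 6Σd² / [n(n²−1)] = 1 − 6×8 / (5×24) = 1 − 48/120 ≈ 0.600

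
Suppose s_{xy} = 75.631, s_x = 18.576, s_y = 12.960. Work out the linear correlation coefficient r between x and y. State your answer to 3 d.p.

r = Cov(x,y) / (s_x · s_y) = 75.631 / (18.576 × 12.960)
  = 75.631 / 240.7450 ≈ 0.314

0.314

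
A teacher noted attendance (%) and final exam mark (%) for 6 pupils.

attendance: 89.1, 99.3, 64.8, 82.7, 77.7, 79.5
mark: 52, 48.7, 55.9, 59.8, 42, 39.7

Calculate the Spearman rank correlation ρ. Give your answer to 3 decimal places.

0.029

Rank attendance: 5, 6, 1, 4, 2, 3
Rank mark: 4, 3, 5, 6, 2, 1
d = rank(attendance) − rank(mark): 1, 3, -4, -2, 0, 2; Σd² = 34
ρ = 1 − 6Σd² / [n(n²−1)] = 1 − 6×34 / (6×35) = 1 − 204/210 ≈ 0.029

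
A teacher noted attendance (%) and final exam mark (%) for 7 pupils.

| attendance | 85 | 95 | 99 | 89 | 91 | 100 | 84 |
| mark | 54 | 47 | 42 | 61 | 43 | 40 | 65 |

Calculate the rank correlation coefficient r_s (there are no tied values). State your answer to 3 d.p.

-0.929

Rank attendance: 2, 5, 6, 3, 4, 7, 1
Rank mark: 5, 4, 2, 6, 3, 1, 7
d = rank(attendance) − rank(mark): -3, 1, 4, -3, 1, 6, -6; Σd² = 108
ρ = 1 − 6Σd² / [n(n²−1)] = 1 − 6×108 / (7×48) = 1 − 648/336 ≈ -0.929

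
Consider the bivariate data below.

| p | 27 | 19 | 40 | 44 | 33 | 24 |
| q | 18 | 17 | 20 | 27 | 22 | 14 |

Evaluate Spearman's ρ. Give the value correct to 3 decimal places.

Rank p: 3, 1, 5, 6, 4, 2
Rank q: 3, 2, 4, 6, 5, 1
d = rank(p) − rank(q): 0, -1, 1, 0, -1, 1; Σd² = 4
ρ = 1 − 6Σd² / [n(n²−1)] = 1 − 6×4 / (6×35) = 1 − 24/210 ≈ 0.886

0.886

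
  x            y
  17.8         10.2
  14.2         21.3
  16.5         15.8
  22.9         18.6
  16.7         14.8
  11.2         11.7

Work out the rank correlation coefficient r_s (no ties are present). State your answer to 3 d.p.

-0.029

Rank x: 5, 2, 3, 6, 4, 1
Rank y: 1, 6, 4, 5, 3, 2
d = rank(x) − rank(y): 4, -4, -1, 1, 1, -1; Σd² = 36
ρ = 1 − 6Σd² / [n(n²−1)] = 1 − 6×36 / (6×35) = 1 − 216/210 ≈ -0.029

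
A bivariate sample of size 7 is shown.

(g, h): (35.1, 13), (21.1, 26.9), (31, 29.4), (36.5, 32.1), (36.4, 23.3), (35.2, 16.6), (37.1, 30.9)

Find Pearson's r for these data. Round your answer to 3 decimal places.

n = 7, Σg = 232.4, Σh = 172.2, Σg² = 7910.88, Σh² = 4560.64, Σgh = 5685.77
nΣgh − ΣgΣh = 39800.39 − 40019.28 = -218.89
nΣg² − (Σg)² = 55376.16 − 54009.76 = 1366.4; nΣh² − (Σh)² = 31924.48 − 29652.84 = 2271.64
r = -218.89 / √(1366.4 × 2271.64) = -218.89 / 1761.8084 ≈ -0.124

-0.124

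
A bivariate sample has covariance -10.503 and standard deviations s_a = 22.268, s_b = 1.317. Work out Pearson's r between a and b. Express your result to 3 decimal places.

-0.358

r = Cov(a,b) / (s_a · s_b) = -10.503 / (22.268 × 1.317)
  = -10.503 / 29.3270 ≈ -0.358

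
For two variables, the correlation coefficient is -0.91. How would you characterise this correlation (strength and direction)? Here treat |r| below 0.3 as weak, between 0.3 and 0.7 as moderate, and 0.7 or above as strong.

strong negative

r = -0.91 < 0 so the relationship is negative.
|r| = 0.91, which falls in the strong range.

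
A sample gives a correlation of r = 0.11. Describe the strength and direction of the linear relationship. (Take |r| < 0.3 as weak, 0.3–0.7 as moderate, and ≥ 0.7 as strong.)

weak positive

r = 0.11 > 0 so the relationship is positive.
|r| = 0.11, which falls in the weak range.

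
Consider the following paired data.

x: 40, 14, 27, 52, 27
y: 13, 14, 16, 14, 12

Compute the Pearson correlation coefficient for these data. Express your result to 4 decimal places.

-0.0932

n = 5, Σx = 160, Σy = 69, Σx² = 5958, Σy² = 961, Σxy = 2200
nΣxy − ΣxΣy = 11000 − 11040 = -40
nΣx² − (Σx)² = 29790 − 25600 = 4190; nΣy² − (Σy)² = 4805 − 4761 = 44
r = -40 / √(4190 × 44) = -40 / 429.3716 ≈ -0.0932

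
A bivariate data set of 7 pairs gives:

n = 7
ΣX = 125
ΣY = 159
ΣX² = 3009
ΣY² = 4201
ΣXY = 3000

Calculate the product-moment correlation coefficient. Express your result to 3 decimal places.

0.238

r = (nΣXY − ΣXΣY) / √[(nΣX² − (ΣX)²)(nΣY² − (ΣY)²)]
Numerator: 7×3000 − 125×159 = 1125
Denominator: √[(21063 − 15625)(29407 − 25281)] = √[5438 × 4126] = 4736.7909
r = 1125 / 4736.7909 ≈ 0.238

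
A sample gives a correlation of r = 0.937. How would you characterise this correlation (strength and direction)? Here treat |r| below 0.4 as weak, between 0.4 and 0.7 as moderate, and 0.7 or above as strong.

r = 0.937 > 0 so the relationship is positive.
|r| = 0.937, which falls in the strong range.

strong positive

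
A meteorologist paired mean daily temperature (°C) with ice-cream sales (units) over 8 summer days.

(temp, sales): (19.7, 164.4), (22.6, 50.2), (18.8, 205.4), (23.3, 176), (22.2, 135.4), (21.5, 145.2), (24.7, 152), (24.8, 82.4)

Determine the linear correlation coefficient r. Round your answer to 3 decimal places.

-0.530

n = 8, Σx = 177.6, Σy = 1111, Σx² = 3975.4, Σy² = 172022.52, Σxy = 24261.12
nΣxy − ΣxΣy = 194088.96 − 197313.6 = -3224.64
nΣx² − (Σx)² = 31803.2 − 31541.76 = 261.44; nΣy² − (Σy)² = 1376180.16 − 1234321 = 141859.16
r = -3224.64 / √(261.44 × 141859.16) = -3224.64 / 6089.9638 ≈ -0.530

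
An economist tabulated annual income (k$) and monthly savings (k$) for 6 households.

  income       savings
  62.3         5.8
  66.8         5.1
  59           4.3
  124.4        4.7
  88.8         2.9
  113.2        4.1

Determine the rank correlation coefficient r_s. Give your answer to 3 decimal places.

-0.314

Rank income: 2, 3, 1, 6, 4, 5
Rank savings: 6, 5, 3, 4, 1, 2
d = rank(income) − rank(savings): -4, -2, -2, 2, 3, 3; Σd² = 46
ρ = 1 − 6Σd² / [n(n²−1)] = 1 − 6×46 / (6×35) = 1 − 276/210 ≈ -0.314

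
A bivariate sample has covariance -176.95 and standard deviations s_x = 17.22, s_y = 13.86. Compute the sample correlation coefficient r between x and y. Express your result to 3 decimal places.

-0.741

r = Cov(x,y) / (s_x · s_y) = -176.95 / (17.22 × 13.86)
  = -176.95 / 238.6692 ≈ -0.741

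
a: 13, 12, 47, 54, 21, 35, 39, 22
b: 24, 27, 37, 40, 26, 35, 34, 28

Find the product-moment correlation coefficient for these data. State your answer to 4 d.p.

0.9691

n = 8, Σa = 243, Σb = 251, Σa² = 9109, Σb² = 8115, Σab = 8248
nΣab − ΣaΣb = 65984 − 60993 = 4991
nΣa² − (Σa)² = 72872 − 59049 = 13823; nΣb² − (Σb)² = 64920 − 63001 = 1919
r = 4991 / √(13823 × 1919) = 4991 / 5150.3725 ≈ 0.9691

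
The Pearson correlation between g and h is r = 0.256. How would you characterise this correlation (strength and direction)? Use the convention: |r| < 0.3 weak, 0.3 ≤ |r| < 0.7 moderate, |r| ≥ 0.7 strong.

weak positive

r = 0.256 > 0 so the relationship is positive.
|r| = 0.256, which falls in the weak range.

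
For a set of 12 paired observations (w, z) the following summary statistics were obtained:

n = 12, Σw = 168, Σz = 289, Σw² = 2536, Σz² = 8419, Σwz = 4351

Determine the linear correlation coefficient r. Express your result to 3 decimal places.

0.589

r = (nΣwz − ΣwΣz) / √[(nΣw² − (Σw)²)(nΣz² − (Σz)²)]
Numerator: 12×4351 − 168×289 = 3660
Denominator: √[(30432 − 28224)(101028 − 83521)] = √[2208 × 17507] = 6217.3512
r = 3660 / 6217.3512 ≈ 0.589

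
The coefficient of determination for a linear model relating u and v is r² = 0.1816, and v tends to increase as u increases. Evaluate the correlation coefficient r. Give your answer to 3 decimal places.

|r| = √0.1816 = 0.426
The association is positive, so r = 0.426.

0.426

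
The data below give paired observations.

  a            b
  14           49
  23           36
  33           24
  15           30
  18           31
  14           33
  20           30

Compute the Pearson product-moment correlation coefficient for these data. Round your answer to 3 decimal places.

n = 7, Σa = 137, Σb = 233, Σa² = 2959, Σb² = 8123, Σab = 4376
nΣab − ΣaΣb = 30632 − 31921 = -1289
nΣa² − (Σa)² = 20713 − 18769 = 1944; nΣb² − (Σb)² = 56861 − 54289 = 2572
r = -1289 / √(1944 × 2572) = -1289 / 2236.0608 ≈ -0.576

-0.576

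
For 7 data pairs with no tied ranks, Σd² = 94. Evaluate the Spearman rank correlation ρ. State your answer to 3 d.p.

ρ = 1 − 6Σd² / [n(n²−1)] = 1 − 6×94 / (7×48)
  = 1 − 564/336 = 1 − 1.6786 ≈ -0.679

-0.679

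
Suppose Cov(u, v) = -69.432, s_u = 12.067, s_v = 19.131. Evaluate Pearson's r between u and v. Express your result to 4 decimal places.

r = Cov(u,v) / (s_u · s_v) = -69.432 / (12.067 × 19.131)
  = -69.432 / 230.8538 ≈ -0.3008

-0.3008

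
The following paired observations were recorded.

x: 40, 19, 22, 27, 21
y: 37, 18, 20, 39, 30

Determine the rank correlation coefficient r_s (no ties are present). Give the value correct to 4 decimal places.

0.8000

Rank x: 5, 1, 3, 4, 2
Rank y: 4, 1, 2, 5, 3
d = rank(x) − rank(y): 1, 0, 1, -1, -1; Σd² = 4
ρ = 1 − 6Σd² / [n(n²−1)] = 1 − 6×4 / (5×24) = 1 − 24/120 ≈ 0.8000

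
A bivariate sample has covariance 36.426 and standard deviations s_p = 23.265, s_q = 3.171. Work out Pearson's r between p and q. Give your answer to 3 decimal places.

r = Cov(p,q) / (s_p · s_q) = 36.426 / (23.265 × 3.171)
  = 36.426 / 73.7733 ≈ 0.494

0.494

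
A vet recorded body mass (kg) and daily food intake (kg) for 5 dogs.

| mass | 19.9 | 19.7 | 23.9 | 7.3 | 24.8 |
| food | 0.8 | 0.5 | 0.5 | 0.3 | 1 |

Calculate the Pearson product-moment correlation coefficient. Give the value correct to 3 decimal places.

0.700

n = 5, Σx = 95.6, Σy = 3.1, Σx² = 2023.64, Σy² = 2.23, Σxy = 64.71
nΣxy − ΣxΣy = 323.55 − 296.36 = 27.19
nΣx² − (Σx)² = 10118.2 − 9139.36 = 978.84; nΣy² − (Σy)² = 11.15 − 9.61 = 1.54
r = 27.19 / √(978.84 × 1.54) = 27.19 / 38.8254 ≈ 0.700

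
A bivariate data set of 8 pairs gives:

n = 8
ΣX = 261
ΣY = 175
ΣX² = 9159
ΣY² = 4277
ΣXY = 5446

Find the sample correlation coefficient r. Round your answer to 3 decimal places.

-0.490

r = (nΣXY − ΣXΣY) / √[(nΣX² − (ΣX)²)(nΣY² − (ΣY)²)]
Numerator: 8×5446 − 261×175 = -2107
Denominator: √[(73272 − 68121)(34216 − 30625)] = √[5151 × 3591] = 4300.8419
r = -2107 / 4300.8419 ≈ -0.490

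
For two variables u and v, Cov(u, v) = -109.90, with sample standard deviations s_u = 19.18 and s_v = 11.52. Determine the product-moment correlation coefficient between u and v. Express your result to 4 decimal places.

r = Cov(u,v) / (s_u · s_v) = -109.90 / (19.18 × 11.52)
  = -109.90 / 220.9536 ≈ -0.4974

-0.4974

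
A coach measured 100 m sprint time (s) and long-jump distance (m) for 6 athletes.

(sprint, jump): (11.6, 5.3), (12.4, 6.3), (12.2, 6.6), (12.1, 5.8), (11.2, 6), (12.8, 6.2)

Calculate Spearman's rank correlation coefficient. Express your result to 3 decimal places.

0.600

Rank sprint: 2, 5, 4, 3, 1, 6
Rank jump: 1, 5, 6, 2, 3, 4
d = rank(sprint) − rank(jump): 1, 0, -2, 1, -2, 2; Σd² = 14
ρ = 1 − 6Σd² / [n(n²−1)] = 1 − 6×14 / (6×35) = 1 − 84/210 ≈ 0.600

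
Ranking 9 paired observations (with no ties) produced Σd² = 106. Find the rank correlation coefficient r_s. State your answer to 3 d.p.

0.117

ρ = 1 − 6Σd² / [n(n²−1)] = 1 − 6×106 / (9×80)
  = 1 − 636/720 = 1 − 0.8833 ≈ 0.117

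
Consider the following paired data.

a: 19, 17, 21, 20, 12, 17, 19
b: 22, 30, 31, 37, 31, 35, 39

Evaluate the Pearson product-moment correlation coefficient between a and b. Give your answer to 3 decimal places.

0.092

n = 7, Σa = 125, Σb = 225, Σa² = 2285, Σb² = 7421, Σab = 4027
nΣab − ΣaΣb = 28189 − 28125 = 64
nΣa² − (Σa)² = 15995 − 15625 = 370; nΣb² − (Σb)² = 51947 − 50625 = 1322
r = 64 / √(370 × 1322) = 64 / 699.3854 ≈ 0.092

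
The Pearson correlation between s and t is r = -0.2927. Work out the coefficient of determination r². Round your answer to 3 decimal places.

0.086

r² = (-0.2927)² = 0.086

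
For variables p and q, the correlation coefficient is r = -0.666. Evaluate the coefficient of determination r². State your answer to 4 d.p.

0.4436

r² = (-0.666)² = 0.4436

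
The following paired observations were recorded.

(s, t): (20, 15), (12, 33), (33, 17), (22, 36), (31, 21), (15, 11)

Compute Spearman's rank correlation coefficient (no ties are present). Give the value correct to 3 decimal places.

Rank s: 3, 1, 6, 4, 5, 2
Rank t: 2, 5, 3, 6, 4, 1
d = rank(s) − rank(t): 1, -4, 3, -2, 1, 1; Σd² = 32
ρ = 1 − 6Σd² / [n(n²−1)] = 1 − 6×32 / (6×35) = 1 − 192/210 ≈ 0.086

0.086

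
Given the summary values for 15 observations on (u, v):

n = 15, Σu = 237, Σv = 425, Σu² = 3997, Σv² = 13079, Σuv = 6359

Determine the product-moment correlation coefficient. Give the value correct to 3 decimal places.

-0.696

r = (nΣuv − ΣuΣv) / √[(nΣu² − (Σu)²)(nΣv² − (Σv)²)]
Numerator: 15×6359 − 237×425 = -5340
Denominator: √[(59955 − 56169)(196185 − 180625)] = √[3786 × 15560] = 7675.2954
r = -5340 / 7675.2954 ≈ -0.696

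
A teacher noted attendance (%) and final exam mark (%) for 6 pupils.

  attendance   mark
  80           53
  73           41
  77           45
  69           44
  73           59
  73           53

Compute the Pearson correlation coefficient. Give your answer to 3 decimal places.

n = 6, Σx = 445, Σy = 295, Σx² = 33077, Σy² = 14741, Σxy = 21910
nΣxy − ΣxΣy = 131460 − 131275 = 185
nΣx² − (Σx)² = 198462 − 198025 = 437; nΣy² − (Σy)² = 88446 − 87025 = 1421
r = 185 / √(437 × 1421) = 185 / 788.0209 ≈ 0.235

0.235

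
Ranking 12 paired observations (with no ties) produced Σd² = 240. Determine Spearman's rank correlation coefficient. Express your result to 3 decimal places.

ρ = 1 − 6Σd² / [n(n²−1)] = 1 − 6×240 / (12×143)
  = 1 − 1440/1716 = 1 − 0.8392 ≈ 0.161

0.161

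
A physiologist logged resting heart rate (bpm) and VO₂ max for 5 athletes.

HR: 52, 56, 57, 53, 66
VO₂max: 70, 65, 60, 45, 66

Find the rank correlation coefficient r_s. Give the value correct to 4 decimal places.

Rank HR: 1, 3, 4, 2, 5
Rank VO₂max: 5, 3, 2, 1, 4
d = rank(HR) − rank(VO₂max): -4, 0, 2, 1, 1; Σd² = 22
ρ = 1 − 6Σd² / [n(n²−1)] = 1 − 6×22 / (5×24) = 1 − 132/120 ≈ -0.1000

-0.1000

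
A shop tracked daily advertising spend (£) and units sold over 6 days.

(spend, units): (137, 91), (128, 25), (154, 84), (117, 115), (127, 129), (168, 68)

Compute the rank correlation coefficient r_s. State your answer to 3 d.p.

Rank spend: 4, 3, 5, 1, 2, 6
Rank units: 4, 1, 3, 5, 6, 2
d = rank(spend) − rank(units): 0, 2, 2, -4, -4, 4; Σd² = 56
ρ = 1 − 6Σd² / [n(n²−1)] = 1 − 6×56 / (6×35) = 1 − 336/210 ≈ -0.600

-0.600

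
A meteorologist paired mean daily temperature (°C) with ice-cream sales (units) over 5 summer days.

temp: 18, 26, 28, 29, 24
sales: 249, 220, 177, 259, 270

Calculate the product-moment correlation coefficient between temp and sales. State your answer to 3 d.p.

n = 5, Σx = 125, Σy = 1175, Σx² = 3201, Σy² = 281711, Σxy = 29149
nΣxy − ΣxΣy = 145745 − 146875 = -1130
nΣx² − (Σx)² = 16005 − 15625 = 380; nΣy² − (Σy)² = 1408555 − 1380625 = 27930
r = -1130 / √(380 × 27930) = -1130 / 3257.8214 ≈ -0.347

-0.347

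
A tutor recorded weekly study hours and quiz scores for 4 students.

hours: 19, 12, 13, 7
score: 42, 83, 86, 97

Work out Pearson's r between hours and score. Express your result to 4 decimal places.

n = 4, Σx = 51, Σy = 308, Σx² = 723, Σy² = 25458, Σxy = 3591
nΣxy − ΣxΣy = 14364 − 15708 = -1344
nΣx² − (Σx)² = 2892 − 2601 = 291; nΣy² − (Σy)² = 101832 − 94864 = 6968
r = -1344 / √(291 × 6968) = -1344 / 1423.9691 ≈ -0.9438

-0.9438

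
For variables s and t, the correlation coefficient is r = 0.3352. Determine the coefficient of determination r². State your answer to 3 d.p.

r² = (0.3352)² = 0.112

0.112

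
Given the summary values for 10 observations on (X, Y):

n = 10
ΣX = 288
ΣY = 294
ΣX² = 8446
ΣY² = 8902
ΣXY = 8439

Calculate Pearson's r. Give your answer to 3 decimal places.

-0.142

r = (nΣXY − ΣXΣY) / √[(nΣX² − (ΣX)²)(nΣY² − (ΣY)²)]
Numerator: 10×8439 − 288×294 = -282
Denominator: √[(84460 − 82944)(89020 − 86436)] = √[1516 × 2584] = 1979.2281
r = -282 / 1979.2281 ≈ -0.142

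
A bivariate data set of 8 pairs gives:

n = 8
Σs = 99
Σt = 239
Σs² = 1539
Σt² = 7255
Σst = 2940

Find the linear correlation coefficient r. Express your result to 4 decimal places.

r = (nΣst − ΣsΣt) / √[(nΣs² − (Σs)²)(nΣt² − (Σt)²)]
Numerator: 8×2940 − 99×239 = -141
Denominator: √[(12312 − 9801)(58040 − 57121)] = √[2511 × 919] = 1519.0816
r = -141 / 1519.0816 ≈ -0.0928

-0.0928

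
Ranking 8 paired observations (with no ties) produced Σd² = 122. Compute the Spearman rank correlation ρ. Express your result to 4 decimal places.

-0.4524

ρ = 1 − 6Σd² / [n(n²−1)] = 1 − 6×122 / (8×63)
  = 1 − 732/504 = 1 − 1.45238 ≈ -0.4524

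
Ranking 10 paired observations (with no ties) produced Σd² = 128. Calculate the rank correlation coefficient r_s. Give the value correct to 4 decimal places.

ρ = 1 − 6Σd² / [n(n²−1)] = 1 − 6×128 / (10×99)
  = 1 − 768/990 = 1 − 0.77576 ≈ 0.2242

0.2242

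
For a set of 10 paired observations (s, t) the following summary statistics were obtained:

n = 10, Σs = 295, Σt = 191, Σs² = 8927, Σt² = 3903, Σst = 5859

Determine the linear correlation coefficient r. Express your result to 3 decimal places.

0.938

r = (nΣst − ΣsΣt) / √[(nΣs² − (Σs)²)(nΣt² − (Σt)²)]
Numerator: 10×5859 − 295×191 = 2245
Denominator: √[(89270 − 87025)(39030 − 36481)] = √[2245 × 2549] = 2392.1758
r = 2245 / 2392.1758 ≈ 0.938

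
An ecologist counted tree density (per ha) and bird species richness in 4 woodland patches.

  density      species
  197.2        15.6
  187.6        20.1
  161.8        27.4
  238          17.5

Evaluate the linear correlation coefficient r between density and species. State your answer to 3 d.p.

n = 4, Σx = 784.6, Σy = 80.6, Σx² = 156904.84, Σy² = 1704.38, Σxy = 15445.4
nΣxy − ΣxΣy = 61781.6 − 63238.76 = -1457.16
nΣx² − (Σx)² = 627619.36 − 615597.16 = 12022.2; nΣy² − (Σy)² = 6817.52 − 6496.36 = 321.16
r = -1457.16 / √(12022.2 × 321.16) = -1457.16 / 1964.9554 ≈ -0.742

-0.742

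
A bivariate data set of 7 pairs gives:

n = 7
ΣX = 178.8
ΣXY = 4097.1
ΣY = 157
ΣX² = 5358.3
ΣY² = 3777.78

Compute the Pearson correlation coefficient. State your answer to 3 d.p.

0.193

r = (nΣXY − ΣXΣY) / √[(nΣX² − (ΣX)²)(nΣY² − (ΣY)²)]
Numerator: 7×4097.1 − 178.8×157 = 608.1
Denominator: √[(37508.1 − 31969.44)(26444.46 − 24649)] = √[5538.66 × 1795.46] = 3153.4810
r = 608.1 / 3153.4810 ≈ 0.193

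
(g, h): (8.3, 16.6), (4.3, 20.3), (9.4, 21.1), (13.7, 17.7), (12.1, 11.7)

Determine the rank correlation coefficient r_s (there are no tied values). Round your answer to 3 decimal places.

-0.300

Rank g: 2, 1, 3, 5, 4
Rank h: 2, 4, 5, 3, 1
d = rank(g) − rank(h): 0, -3, -2, 2, 3; Σd² = 26
ρ = 1 − 6Σd² / [n(n²−1)] = 1 − 6×26 / (5×24) = 1 − 156/120 ≈ -0.300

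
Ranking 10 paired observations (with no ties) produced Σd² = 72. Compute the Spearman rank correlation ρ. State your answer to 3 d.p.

0.564

ρ = 1 − 6Σd² / [n(n²−1)] = 1 − 6×72 / (10×99)
  = 1 − 432/990 = 1 − 0.4364 ≈ 0.564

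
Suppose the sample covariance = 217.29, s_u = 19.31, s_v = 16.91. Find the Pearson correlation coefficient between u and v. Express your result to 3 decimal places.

0.665

r = Cov(u,v) / (s_u · s_v) = 217.29 / (19.31 × 16.91)
  = 217.29 / 326.5321 ≈ 0.665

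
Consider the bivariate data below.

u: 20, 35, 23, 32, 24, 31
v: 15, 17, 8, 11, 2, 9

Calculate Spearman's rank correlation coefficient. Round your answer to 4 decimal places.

0.3714

Rank u: 1, 6, 2, 5, 3, 4
Rank v: 5, 6, 2, 4, 1, 3
d = rank(u) − rank(v): -4, 0, 0, 1, 2, 1; Σd² = 22
ρ = 1 − 6Σd² / [n(n²−1)] = 1 − 6×22 / (6×35) = 1 − 132/210 ≈ 0.3714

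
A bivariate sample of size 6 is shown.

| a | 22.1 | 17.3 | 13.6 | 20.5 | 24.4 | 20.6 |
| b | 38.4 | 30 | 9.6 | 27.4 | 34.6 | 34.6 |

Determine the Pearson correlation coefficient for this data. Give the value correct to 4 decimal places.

0.8605

n = 6, Σa = 118.5, Σb = 174.6, Σa² = 2412.63, Σb² = 5611.8, Σab = 3616.9
nΣab − ΣaΣb = 21701.4 − 20690.1 = 1011.3
nΣa² − (Σa)² = 14475.78 − 14042.25 = 433.53; nΣb² − (Σb)² = 33670.8 − 30485.16 = 3185.64
r = 1011.3 / √(433.53 × 3185.64) = 1011.3 / 1175.1896 ≈ 0.8605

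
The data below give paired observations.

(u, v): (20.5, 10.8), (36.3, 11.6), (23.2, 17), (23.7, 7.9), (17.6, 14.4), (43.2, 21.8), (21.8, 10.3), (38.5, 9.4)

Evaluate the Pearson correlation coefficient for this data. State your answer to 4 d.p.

n = 8, Σu = 224.8, Σv = 103.2, Σu² = 6971.36, Σv² = 1479.66, Σuv = 3005.75
nΣuv − ΣuΣv = 24046 − 23199.36 = 846.64
nΣu² − (Σu)² = 55770.88 − 50535.04 = 5235.84; nΣv² − (Σv)² = 11837.28 − 10650.24 = 1187.04
r = 846.64 / √(5235.84 × 1187.04) = 846.64 / 2493.0206 ≈ 0.3396

0.3396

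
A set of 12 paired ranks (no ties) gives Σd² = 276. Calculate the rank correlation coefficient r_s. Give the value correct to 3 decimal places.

0.035

ρ = 1 − 6Σd² / [n(n²−1)] = 1 − 6×276 / (12×143)
  = 1 − 1656/1716 = 1 − 0.9650 ≈ 0.035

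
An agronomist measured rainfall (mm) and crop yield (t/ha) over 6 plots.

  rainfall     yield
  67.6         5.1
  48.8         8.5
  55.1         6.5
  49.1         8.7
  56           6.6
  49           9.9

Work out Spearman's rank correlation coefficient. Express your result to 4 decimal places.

-0.7714

Rank rainfall: 6, 1, 4, 3, 5, 2
Rank yield: 1, 4, 2, 5, 3, 6
d = rank(rainfall) − rank(yield): 5, -3, 2, -2, 2, -4; Σd² = 62
ρ = 1 − 6Σd² / [n(n²−1)] = 1 − 6×62 / (6×35) = 1 − 372/210 ≈ -0.7714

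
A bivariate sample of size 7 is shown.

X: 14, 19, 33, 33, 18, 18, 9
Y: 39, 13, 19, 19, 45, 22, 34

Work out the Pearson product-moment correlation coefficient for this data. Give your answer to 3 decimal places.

n = 7, ΣX = 144, ΣY = 191, ΣX² = 3464, ΣY² = 6077, ΣXY = 3559
nΣXY − ΣXΣY = 24913 − 27504 = -2591
nΣX² − (ΣX)² = 24248 − 20736 = 3512; nΣY² − (ΣY)² = 42539 − 36481 = 6058
r = -2591 / √(3512 × 6058) = -2591 / 4612.5585 ≈ -0.562

-0.562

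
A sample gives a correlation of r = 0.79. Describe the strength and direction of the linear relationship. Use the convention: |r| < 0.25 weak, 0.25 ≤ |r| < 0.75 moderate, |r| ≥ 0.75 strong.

r = 0.79 > 0 so the relationship is positive.
|r| = 0.79, which falls in the strong range.

strong positive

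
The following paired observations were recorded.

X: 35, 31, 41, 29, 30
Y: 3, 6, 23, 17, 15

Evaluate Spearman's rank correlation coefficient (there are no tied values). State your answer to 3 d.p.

0.000

Rank X: 4, 3, 5, 1, 2
Rank Y: 1, 2, 5, 4, 3
d = rank(X) − rank(Y): 3, 1, 0, -3, -1; Σd² = 20
ρ = 1 − 6Σd² / [n(n²−1)] = 1 − 6×20 / (5×24) = 1 − 120/120 ≈ 0.000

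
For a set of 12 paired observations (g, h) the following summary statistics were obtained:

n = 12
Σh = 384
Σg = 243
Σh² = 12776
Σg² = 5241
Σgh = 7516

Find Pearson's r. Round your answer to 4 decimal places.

r = (nΣgh − ΣgΣh) / √[(nΣg² − (Σg)²)(nΣh² − (Σh)²)]
Numerator: 12×7516 − 243×384 = -3120
Denominator: √[(62892 − 59049)(153312 − 147456)] = √[3843 × 5856] = 4743.9022
r = -3120 / 4743.9022 ≈ -0.6577

-0.6577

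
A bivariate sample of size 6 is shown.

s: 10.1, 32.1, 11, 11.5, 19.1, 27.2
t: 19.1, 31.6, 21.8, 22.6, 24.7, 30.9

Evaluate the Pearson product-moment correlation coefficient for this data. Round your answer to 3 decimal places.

n = 6, Σs = 111, Σt = 150.7, Σs² = 2490.32, Σt² = 3914.27, Σst = 3019.22
nΣst − ΣsΣt = 18115.32 − 16727.7 = 1387.62
nΣs² − (Σs)² = 14941.92 − 12321 = 2620.92; nΣt² − (Σt)² = 23485.62 − 22710.49 = 775.13
r = 1387.62 / √(2620.92 × 775.13) = 1387.62 / 1425.3258 ≈ 0.974

0.974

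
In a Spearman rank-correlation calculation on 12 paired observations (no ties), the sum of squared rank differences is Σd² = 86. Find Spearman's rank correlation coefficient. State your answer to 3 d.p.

ρ = 1 − 6Σd² / [n(n²−1)] = 1 − 6×86 / (12×143)
  = 1 − 516/1716 = 1 − 0.3007 ≈ 0.699

0.699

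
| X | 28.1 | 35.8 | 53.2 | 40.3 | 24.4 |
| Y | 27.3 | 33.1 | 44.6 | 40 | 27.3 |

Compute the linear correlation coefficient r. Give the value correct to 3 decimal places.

n = 5, ΣX = 181.8, ΣY = 172.3, ΣX² = 7120.94, ΣY² = 6175.35, ΣXY = 6602.95
nΣXY − ΣXΣY = 33014.75 − 31324.14 = 1690.61
nΣX² − (ΣX)² = 35604.7 − 33051.24 = 2553.46; nΣY² − (ΣY)² = 30876.75 − 29687.29 = 1189.46
r = 1690.61 / √(2553.46 × 1189.46) = 1690.61 / 1742.7675 ≈ 0.970

0.970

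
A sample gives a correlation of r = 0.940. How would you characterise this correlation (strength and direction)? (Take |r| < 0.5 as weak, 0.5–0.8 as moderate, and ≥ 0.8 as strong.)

strong positive

r = 0.940 > 0 so the relationship is positive.
|r| = 0.940, which falls in the strong range.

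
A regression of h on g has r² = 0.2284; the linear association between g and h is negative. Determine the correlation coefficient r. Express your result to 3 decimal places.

|r| = √0.2284 = 0.478
The association is negative, so r = −0.478.

-0.478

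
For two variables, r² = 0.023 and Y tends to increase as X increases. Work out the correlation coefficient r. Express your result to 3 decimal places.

0.152

|r| = √0.023 = 0.152
The association is positive, so r = 0.152.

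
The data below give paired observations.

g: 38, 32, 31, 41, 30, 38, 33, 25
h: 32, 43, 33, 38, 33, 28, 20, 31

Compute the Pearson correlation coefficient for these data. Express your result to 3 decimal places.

n = 8, Σg = 268, Σh = 258, Σg² = 9168, Σh² = 8640, Σgh = 8662
nΣgh − ΣgΣh = 69296 − 69144 = 152
nΣg² − (Σg)² = 73344 − 71824 = 1520; nΣh² − (Σh)² = 69120 − 66564 = 2556
r = 152 / √(1520 × 2556) = 152 / 1971.0708 ≈ 0.077

0.077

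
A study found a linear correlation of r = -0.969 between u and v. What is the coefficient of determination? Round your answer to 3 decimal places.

0.939

r² = (-0.969)² = 0.939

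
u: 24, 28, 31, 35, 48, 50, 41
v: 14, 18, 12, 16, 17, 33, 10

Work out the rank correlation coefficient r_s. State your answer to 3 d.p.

0.321

Rank u: 1, 2, 3, 4, 6, 7, 5
Rank v: 3, 6, 2, 4, 5, 7, 1
d = rank(u) − rank(v): -2, -4, 1, 0, 1, 0, 4; Σd² = 38
ρ = 1 − 6Σd² / [n(n²−1)] = 1 − 6×38 / (7×48) = 1 − 228/336 ≈ 0.321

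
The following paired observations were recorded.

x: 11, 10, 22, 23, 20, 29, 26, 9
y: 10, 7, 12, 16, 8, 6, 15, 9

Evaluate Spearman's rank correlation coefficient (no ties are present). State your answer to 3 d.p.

0.190

Rank x: 3, 2, 5, 6, 4, 8, 7, 1
Rank y: 5, 2, 6, 8, 3, 1, 7, 4
d = rank(x) − rank(y): -2, 0, -1, -2, 1, 7, 0, -3; Σd² = 68
ρ = 1 − 6Σd² / [n(n²−1)] = 1 − 6×68 / (8×63) = 1 − 408/504 ≈ 0.190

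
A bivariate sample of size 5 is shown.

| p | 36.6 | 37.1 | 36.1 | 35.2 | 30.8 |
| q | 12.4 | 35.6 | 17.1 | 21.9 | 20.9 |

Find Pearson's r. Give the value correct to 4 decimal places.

n = 5, Σp = 175.8, Σq = 107.9, Σp² = 6206.86, Σq² = 2629.95, Σpq = 3806.51
nΣpq − ΣpΣq = 19032.55 − 18968.82 = 63.73
nΣp² − (Σp)² = 31034.3 − 30905.64 = 128.66; nΣq² − (Σq)² = 13149.75 − 11642.41 = 1507.34
r = 63.73 / √(128.66 × 1507.34) = 63.73 / 440.3798 ≈ 0.1447

0.1447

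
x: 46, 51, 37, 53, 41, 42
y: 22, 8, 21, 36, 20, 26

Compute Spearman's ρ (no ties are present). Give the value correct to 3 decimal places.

Rank x: 4, 5, 1, 6, 2, 3
Rank y: 4, 1, 3, 6, 2, 5
d = rank(x) − rank(y): 0, 4, -2, 0, 0, -2; Σd² = 24
ρ = 1 − 6Σd² / [n(n²−1)] = 1 − 6×24 / (6×35) = 1 − 144/210 ≈ 0.314

0.314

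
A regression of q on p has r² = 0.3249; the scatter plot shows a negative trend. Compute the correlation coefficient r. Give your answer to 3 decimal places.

-0.570

|r| = √0.3249 = 0.570
The association is negative, so r = −0.570.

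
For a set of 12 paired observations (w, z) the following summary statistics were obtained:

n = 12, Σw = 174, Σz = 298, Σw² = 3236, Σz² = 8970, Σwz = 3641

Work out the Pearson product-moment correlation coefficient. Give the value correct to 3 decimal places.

-0.643

r = (nΣwz − ΣwΣz) / √[(nΣw² − (Σw)²)(nΣz² − (Σz)²)]
Numerator: 12×3641 − 174×298 = -8160
Denominator: √[(38832 − 30276)(107640 − 88804)] = √[8556 × 18836] = 12694.9130
r = -8160 / 12694.9130 ≈ -0.643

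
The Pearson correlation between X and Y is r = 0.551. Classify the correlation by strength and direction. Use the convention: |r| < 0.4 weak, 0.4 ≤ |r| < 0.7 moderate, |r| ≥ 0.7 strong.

r = 0.551 > 0 so the relationship is positive.
|r| = 0.551, which falls in the moderate range.

moderate positive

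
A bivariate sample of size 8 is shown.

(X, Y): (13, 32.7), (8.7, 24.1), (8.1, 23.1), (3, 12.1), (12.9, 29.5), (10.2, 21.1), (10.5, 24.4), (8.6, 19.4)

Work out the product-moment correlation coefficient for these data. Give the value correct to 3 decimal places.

0.929

n = 8, ΣX = 75, ΣY = 186.4, ΣX² = 773.96, ΣY² = 4617.3, ΣXY = 1876.99
nΣXY − ΣXΣY = 15015.92 − 13980 = 1035.92
nΣX² − (ΣX)² = 6191.68 − 5625 = 566.68; nΣY² − (ΣY)² = 36938.4 − 34744.96 = 2193.44
r = 1035.92 / √(566.68 × 2193.44) = 1035.92 / 1114.8895 ≈ 0.929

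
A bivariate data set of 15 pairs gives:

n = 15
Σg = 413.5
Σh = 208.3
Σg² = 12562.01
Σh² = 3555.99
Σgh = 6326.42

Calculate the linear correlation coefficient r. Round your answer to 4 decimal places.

0.6651

r = (nΣgh − ΣgΣh) / √[(nΣg² − (Σg)²)(nΣh² − (Σh)²)]
Numerator: 15×6326.42 − 413.5×208.3 = 8764.25
Denominator: √[(188430.15 − 170982.25)(53339.85 − 43388.89)] = √[17447.9 × 9950.96] = 13176.6215
r = 8764.25 / 13176.6215 ≈ 0.6651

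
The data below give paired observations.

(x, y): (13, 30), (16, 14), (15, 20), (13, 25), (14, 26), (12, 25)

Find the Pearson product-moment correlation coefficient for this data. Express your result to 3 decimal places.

-0.821

n = 6, Σx = 83, Σy = 140, Σx² = 1159, Σy² = 3422, Σxy = 1903
nΣxy − ΣxΣy = 11418 − 11620 = -202
nΣx² − (Σx)² = 6954 − 6889 = 65; nΣy² − (Σy)² = 20532 − 19600 = 932
r = -202 / √(65 × 932) = -202 / 246.1300 ≈ -0.821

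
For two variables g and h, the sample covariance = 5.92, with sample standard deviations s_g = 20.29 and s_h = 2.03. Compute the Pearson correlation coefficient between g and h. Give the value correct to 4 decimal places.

0.1437

r = Cov(g,h) / (s_g · s_h) = 5.92 / (20.29 × 2.03)
  = 5.92 / 41.1887 ≈ 0.1437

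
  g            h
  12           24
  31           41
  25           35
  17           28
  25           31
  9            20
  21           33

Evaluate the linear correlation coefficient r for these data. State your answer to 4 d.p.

n = 7, Σg = 140, Σh = 212, Σg² = 3166, Σh² = 6716, Σgh = 4558
nΣgh − ΣgΣh = 31906 − 29680 = 2226
nΣg² − (Σg)² = 22162 − 19600 = 2562; nΣh² − (Σh)² = 47012 − 44944 = 2068
r = 2226 / √(2562 × 2068) = 2226 / 2301.7854 ≈ 0.9671

0.9671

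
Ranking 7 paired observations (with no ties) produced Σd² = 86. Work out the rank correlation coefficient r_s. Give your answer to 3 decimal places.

-0.536

ρ = 1 − 6Σd² / [n(n²−1)] = 1 − 6×86 / (7×48)
  = 1 − 516/336 = 1 − 1.5357 ≈ -0.536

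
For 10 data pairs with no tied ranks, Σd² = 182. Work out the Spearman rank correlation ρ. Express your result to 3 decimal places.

ρ = 1 − 6Σd² / [n(n²−1)] = 1 − 6×182 / (10×99)
  = 1 − 1092/990 = 1 − 1.1030 ≈ -0.103

-0.103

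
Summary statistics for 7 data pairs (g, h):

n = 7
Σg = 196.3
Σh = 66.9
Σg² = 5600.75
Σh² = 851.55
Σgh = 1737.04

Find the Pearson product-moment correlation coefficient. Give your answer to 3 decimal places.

-0.974

r = (nΣgh − ΣgΣh) / √[(nΣg² − (Σg)²)(nΣh² − (Σh)²)]
Numerator: 7×1737.04 − 196.3×66.9 = -973.19
Denominator: √[(39205.25 − 38533.69)(5960.85 − 4475.61)] = √[671.56 × 1485.24] = 998.7131
r = -973.19 / 998.7131 ≈ -0.974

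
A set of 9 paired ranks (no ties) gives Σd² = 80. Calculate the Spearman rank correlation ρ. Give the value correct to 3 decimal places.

ρ = 1 − 6Σd² / [n(n²−1)] = 1 − 6×80 / (9×80)
  = 1 − 480/720 = 1 − 0.6667 ≈ 0.333

0.333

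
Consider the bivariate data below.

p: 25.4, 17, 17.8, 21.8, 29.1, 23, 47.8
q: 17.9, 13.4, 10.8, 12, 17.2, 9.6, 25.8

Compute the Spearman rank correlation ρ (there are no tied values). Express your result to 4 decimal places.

0.6429

Rank p: 5, 1, 2, 3, 6, 4, 7
Rank q: 6, 4, 2, 3, 5, 1, 7
d = rank(p) − rank(q): -1, -3, 0, 0, 1, 3, 0; Σd² = 20
ρ = 1 − 6Σd² / [n(n²−1)] = 1 − 6×20 / (7×48) = 1 − 120/336 ≈ 0.6429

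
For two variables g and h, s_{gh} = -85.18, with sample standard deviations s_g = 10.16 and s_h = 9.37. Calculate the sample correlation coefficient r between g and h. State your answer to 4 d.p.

-0.8948

r = Cov(g,h) / (s_g · s_h) = -85.18 / (10.16 × 9.37)
  = -85.18 / 95.1992 ≈ -0.8948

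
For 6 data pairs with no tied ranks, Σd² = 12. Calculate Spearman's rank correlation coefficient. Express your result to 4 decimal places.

0.6571

ρ = 1 − 6Σd² / [n(n²−1)] = 1 − 6×12 / (6×35)
  = 1 − 72/210 = 1 − 0.34286 ≈ 0.6571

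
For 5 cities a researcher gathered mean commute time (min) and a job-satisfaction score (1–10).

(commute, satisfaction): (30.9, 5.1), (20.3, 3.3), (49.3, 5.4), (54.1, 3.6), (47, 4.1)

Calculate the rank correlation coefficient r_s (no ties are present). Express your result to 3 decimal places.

Rank commute: 2, 1, 4, 5, 3
Rank satisfaction: 4, 1, 5, 2, 3
d = rank(commute) − rank(satisfaction): -2, 0, -1, 3, 0; Σd² = 14
ρ = 1 − 6Σd² / [n(n²−1)] = 1 − 6×14 / (5×24) = 1 − 84/120 ≈ 0.300

0.300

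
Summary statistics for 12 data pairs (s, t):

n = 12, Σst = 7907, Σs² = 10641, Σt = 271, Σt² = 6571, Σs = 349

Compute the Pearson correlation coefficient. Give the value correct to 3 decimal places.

r = (nΣst − ΣsΣt) / √[(nΣs² − (Σs)²)(nΣt² − (Σt)²)]
Numerator: 12×7907 − 349×271 = 305
Denominator: √[(127692 − 121801)(78852 − 73441)] = √[5891 × 5411] = 5645.9013
r = 305 / 5645.9013 ≈ 0.054

0.054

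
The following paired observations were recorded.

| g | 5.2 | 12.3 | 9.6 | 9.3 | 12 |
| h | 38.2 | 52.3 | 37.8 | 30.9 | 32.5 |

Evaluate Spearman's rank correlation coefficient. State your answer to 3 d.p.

0.300

Rank g: 1, 5, 3, 2, 4
Rank h: 4, 5, 3, 1, 2
d = rank(g) − rank(h): -3, 0, 0, 1, 2; Σd² = 14
ρ = 1 − 6Σd² / [n(n²−1)] = 1 − 6×14 / (5×24) = 1 − 84/120 ≈ 0.300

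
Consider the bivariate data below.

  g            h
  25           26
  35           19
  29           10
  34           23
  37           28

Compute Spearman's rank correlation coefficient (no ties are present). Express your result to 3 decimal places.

Rank g: 1, 4, 2, 3, 5
Rank h: 4, 2, 1, 3, 5
d = rank(g) − rank(h): -3, 2, 1, 0, 0; Σd² = 14
ρ = 1 − 6Σd² / [n(n²−1)] = 1 − 6×14 / (5×24) = 1 − 84/120 ≈ 0.300

0.300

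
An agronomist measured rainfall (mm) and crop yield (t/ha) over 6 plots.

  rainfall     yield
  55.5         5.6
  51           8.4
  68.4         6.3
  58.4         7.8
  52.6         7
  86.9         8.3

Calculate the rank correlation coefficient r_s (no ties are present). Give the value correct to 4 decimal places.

-0.1429

Rank rainfall: 3, 1, 5, 4, 2, 6
Rank yield: 1, 6, 2, 4, 3, 5
d = rank(rainfall) − rank(yield): 2, -5, 3, 0, -1, 1; Σd² = 40
ρ = 1 − 6Σd² / [n(n²−1)] = 1 − 6×40 / (6×35) = 1 − 240/210 ≈ -0.1429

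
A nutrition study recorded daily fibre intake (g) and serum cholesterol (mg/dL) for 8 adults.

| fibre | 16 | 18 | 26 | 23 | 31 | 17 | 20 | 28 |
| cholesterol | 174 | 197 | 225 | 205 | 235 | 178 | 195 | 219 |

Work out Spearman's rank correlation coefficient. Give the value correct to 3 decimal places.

Rank fibre: 1, 3, 6, 5, 8, 2, 4, 7
Rank cholesterol: 1, 4, 7, 5, 8, 2, 3, 6
d = rank(fibre) − rank(cholesterol): 0, -1, -1, 0, 0, 0, 1, 1; Σd² = 4
ρ = 1 − 6Σd² / [n(n²−1)] = 1 − 6×4 / (8×63) = 1 − 24/504 ≈ 0.952

0.952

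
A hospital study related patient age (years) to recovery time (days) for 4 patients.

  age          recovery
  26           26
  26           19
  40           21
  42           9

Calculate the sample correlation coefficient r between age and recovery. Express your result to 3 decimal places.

-0.669

n = 4, Σx = 134, Σy = 75, Σx² = 4716, Σy² = 1559, Σxy = 2388
nΣxy − ΣxΣy = 9552 − 10050 = -498
nΣx² − (Σx)² = 18864 − 17956 = 908; nΣy² − (Σy)² = 6236 − 5625 = 611
r = -498 / √(908 × 611) = -498 / 744.8409 ≈ -0.669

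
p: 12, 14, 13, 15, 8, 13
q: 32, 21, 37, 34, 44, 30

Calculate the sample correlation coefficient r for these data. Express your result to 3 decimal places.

-0.690

n = 6, Σp = 75, Σq = 198, Σp² = 967, Σq² = 6826, Σpq = 2411
nΣpq − ΣpΣq = 14466 − 14850 = -384
nΣp² − (Σp)² = 5802 − 5625 = 177; nΣq² − (Σq)² = 40956 − 39204 = 1752
r = -384 / √(177 × 1752) = -384 / 556.8698 ≈ -0.690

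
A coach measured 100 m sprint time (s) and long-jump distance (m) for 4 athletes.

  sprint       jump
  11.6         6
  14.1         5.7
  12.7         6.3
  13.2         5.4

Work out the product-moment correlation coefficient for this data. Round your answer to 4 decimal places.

-0.4954

n = 4, Σx = 51.6, Σy = 23.4, Σx² = 668.9, Σy² = 137.34, Σxy = 301.26
nΣxy − ΣxΣy = 1205.04 − 1207.44 = -2.4
nΣx² − (Σx)² = 2675.6 − 2662.56 = 13.04; nΣy² − (Σy)² = 549.36 − 547.56 = 1.8
r = -2.4 / √(13.04 × 1.8) = -2.4 / 4.8448 ≈ -0.4954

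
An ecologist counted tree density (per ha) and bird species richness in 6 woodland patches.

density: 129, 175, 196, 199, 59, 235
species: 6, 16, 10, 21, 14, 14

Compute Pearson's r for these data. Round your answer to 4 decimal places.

0.2635

n = 6, Σx = 993, Σy = 81, Σx² = 183989, Σy² = 1225, Σxy = 13829
nΣxy − ΣxΣy = 82974 − 80433 = 2541
nΣx² − (Σx)² = 1103934 − 986049 = 117885; nΣy² − (Σy)² = 7350 − 6561 = 789
r = 2541 / √(117885 × 789) = 2541 / 9644.2348 ≈ 0.2635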